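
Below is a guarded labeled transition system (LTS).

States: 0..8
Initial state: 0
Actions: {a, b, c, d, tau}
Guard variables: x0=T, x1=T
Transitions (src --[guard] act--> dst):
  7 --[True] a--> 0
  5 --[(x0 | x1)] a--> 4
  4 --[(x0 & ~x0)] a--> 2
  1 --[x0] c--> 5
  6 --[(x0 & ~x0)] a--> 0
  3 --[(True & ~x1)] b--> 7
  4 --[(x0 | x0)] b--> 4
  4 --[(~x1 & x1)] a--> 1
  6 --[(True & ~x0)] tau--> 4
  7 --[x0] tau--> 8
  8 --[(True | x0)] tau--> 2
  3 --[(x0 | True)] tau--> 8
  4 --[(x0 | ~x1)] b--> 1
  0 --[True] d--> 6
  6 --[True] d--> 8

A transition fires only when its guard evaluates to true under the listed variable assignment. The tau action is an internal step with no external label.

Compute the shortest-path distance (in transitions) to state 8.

Answer: 2

Trace:
Breadth-first toward 8:
  depth 0: {0}
  depth 1: {6}
  depth 2: {8}
first hit 8 at d=2 via d·d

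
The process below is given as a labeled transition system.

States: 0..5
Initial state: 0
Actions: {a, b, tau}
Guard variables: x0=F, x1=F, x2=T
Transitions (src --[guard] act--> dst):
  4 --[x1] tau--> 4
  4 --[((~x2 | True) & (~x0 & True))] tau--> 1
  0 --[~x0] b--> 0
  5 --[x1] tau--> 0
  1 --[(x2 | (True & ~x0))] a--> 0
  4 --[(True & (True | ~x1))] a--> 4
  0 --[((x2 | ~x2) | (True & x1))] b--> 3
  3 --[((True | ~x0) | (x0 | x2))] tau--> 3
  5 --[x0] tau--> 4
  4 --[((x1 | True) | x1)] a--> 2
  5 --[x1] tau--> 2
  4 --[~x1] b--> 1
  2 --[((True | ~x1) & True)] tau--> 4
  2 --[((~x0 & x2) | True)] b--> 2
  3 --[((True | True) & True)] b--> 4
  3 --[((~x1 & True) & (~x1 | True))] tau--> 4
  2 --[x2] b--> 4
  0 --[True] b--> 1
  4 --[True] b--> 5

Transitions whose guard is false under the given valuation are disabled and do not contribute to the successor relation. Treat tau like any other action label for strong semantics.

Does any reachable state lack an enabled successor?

R = {0,1,2,3,4,5}
  0: b→0  b→1  b→3  [3 out]
  1: a→0  [1 out]
  2: b→2  b→4  tau→4  [3 out]
  3: b→4  tau→3  tau→4  [3 out]
  4: a→2  a→4  b→1  b→5  tau→1  [5 out]
  5: ∅  [no exit]
Path to 5: b·tau·b

Answer: DEADLOCK at state 5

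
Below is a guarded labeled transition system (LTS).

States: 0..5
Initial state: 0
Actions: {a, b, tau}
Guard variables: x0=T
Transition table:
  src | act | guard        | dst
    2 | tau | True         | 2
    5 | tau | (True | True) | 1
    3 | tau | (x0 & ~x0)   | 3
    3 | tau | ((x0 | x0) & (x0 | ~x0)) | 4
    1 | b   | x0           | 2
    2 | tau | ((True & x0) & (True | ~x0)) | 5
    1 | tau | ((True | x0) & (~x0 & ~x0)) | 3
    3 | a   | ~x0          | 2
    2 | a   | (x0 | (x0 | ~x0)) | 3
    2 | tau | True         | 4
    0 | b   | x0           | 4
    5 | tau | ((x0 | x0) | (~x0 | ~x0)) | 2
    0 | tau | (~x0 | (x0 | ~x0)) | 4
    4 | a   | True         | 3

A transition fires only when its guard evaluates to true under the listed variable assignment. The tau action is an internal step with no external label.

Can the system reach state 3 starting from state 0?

Answer: REACHABLE

Trace:
11 transition(s) survive guard evaluation.
depth 0: {0}
depth 1: {4}  now seen {0,4}
depth 2: {3}  now seen {0,3,4}
Reach set: {0,3,4}
Path to 3: b·a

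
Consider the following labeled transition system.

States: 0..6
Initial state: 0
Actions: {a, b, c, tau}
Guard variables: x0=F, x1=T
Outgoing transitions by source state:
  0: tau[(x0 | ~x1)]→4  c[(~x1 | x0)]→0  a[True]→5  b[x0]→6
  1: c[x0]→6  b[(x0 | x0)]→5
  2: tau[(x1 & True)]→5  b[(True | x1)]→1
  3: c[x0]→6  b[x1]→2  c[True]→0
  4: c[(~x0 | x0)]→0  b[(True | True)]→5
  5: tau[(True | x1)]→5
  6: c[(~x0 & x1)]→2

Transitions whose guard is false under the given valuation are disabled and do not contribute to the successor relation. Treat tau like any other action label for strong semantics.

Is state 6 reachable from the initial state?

Guard filter leaves 9 enabled edge(s).
Layer 0: {0}
Layer 1: {5}  now seen {0,5}
R = {0,5}

Answer: UNREACHABLE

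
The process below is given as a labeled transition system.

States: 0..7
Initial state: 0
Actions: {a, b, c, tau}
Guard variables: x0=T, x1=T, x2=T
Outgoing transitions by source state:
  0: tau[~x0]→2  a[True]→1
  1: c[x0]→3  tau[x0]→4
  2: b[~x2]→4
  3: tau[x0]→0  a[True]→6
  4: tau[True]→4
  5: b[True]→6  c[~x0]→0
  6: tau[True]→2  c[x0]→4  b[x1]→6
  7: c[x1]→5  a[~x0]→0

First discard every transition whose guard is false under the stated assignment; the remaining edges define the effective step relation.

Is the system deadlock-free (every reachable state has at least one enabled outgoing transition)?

R = {0,1,2,3,4,6}
  0: a→1  [1 out]
  1: c→3  tau→4  [2 out]
  2: ∅  [STUCK]
  3: a→6  tau→0  [2 out]
  4: tau→4  [1 out]
  6: b→6  c→4  tau→2  [3 out]
trace reaching 2: a·c·a·tau

Answer: DEADLOCK at state 2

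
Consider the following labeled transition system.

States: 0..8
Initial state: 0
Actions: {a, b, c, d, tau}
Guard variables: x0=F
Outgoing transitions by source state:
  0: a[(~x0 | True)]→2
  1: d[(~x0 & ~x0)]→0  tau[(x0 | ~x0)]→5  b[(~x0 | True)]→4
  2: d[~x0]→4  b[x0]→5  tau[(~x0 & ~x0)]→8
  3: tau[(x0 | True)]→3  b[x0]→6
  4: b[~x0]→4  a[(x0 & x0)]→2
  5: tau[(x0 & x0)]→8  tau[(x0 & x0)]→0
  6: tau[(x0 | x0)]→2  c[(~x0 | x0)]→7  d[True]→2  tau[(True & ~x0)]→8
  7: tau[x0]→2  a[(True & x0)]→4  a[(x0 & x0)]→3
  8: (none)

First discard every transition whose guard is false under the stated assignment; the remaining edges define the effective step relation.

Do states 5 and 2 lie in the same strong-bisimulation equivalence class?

Refine partition for ~:
  P[0] = {{0,1,2,3,4,5,6,7,8}}
  P[1] = {{0},{1},{2},{3},{4},{5,7,8},{6}}
7 equivalence class(es) (converged in 2)
[5]={5,7,8}  [2]={2}

Answer: NOT BISIMILAR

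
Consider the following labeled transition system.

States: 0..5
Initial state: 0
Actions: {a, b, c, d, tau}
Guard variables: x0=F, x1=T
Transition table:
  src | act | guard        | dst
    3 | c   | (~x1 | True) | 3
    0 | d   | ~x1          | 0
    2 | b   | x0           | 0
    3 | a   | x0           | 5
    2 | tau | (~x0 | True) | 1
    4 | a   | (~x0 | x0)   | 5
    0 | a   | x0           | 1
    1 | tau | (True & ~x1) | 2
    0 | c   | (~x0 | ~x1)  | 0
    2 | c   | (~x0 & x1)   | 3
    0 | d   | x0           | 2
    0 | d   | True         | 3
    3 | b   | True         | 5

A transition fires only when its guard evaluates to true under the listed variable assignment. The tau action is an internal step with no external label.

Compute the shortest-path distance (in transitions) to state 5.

Answer: 2

Analysis:
Layered search for 5:
  Layer 0: {0}
  Layer 1: {3}
  Layer 2: {5}
5 enters at depth 2; path d·b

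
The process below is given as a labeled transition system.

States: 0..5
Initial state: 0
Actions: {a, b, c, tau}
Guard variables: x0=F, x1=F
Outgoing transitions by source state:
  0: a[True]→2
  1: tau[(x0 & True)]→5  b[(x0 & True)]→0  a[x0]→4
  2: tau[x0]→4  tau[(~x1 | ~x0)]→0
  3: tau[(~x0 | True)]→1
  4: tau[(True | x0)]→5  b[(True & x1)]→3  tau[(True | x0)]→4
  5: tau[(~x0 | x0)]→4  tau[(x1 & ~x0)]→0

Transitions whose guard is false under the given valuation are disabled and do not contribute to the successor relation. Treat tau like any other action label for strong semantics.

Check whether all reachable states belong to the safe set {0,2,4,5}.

Allowed set {0,2,4,5}
R = {0,2}
  0: ok
  2: ok

Answer: INVARIANT HOLDS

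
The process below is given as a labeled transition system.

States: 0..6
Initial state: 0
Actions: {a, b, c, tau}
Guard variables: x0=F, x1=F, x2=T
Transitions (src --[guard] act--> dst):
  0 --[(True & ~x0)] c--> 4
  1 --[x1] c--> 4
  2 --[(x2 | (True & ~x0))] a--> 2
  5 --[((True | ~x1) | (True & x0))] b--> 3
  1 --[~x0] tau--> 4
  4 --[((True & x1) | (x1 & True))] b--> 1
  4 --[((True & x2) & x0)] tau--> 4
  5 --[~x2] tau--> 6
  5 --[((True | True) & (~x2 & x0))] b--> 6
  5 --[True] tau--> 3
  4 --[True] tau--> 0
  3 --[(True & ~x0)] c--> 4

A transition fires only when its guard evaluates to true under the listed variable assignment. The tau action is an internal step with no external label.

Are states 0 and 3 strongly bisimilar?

Answer: BISIMILAR

Analysis:
Bisimulation quotient by refinement:
  P[0] = {{0,1,2,3,4,5,6}}
  P[1] = {{0,3},{1,4},{2},{5},{6}}
  P[2] = {{0,3},{1},{2},{4},{5},{6}}
stable after 3 split(s): 6 block(s)
0∈{0,3}, 3∈{0,3}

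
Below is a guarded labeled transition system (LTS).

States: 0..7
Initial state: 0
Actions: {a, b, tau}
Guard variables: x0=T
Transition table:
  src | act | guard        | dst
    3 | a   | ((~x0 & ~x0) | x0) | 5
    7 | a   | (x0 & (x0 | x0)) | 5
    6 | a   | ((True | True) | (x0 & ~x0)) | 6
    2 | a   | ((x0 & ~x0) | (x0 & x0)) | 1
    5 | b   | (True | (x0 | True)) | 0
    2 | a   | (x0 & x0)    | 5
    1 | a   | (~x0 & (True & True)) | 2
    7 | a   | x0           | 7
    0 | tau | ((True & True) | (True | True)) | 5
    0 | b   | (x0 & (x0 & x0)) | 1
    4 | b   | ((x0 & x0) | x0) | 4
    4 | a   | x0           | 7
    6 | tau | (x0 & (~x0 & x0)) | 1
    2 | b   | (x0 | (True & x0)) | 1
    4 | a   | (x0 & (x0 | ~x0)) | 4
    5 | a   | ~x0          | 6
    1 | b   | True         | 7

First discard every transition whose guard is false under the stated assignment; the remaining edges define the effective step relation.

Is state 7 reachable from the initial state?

After dropping false guards: 14 live edges.
Layer 0: {0}
Layer 1: {1,5}  now seen {0,1,5}
Layer 2: {7}  now seen {0,1,5,7}
Reach set: {0,1,5,7}
witness 7: b·b

Answer: REACHABLE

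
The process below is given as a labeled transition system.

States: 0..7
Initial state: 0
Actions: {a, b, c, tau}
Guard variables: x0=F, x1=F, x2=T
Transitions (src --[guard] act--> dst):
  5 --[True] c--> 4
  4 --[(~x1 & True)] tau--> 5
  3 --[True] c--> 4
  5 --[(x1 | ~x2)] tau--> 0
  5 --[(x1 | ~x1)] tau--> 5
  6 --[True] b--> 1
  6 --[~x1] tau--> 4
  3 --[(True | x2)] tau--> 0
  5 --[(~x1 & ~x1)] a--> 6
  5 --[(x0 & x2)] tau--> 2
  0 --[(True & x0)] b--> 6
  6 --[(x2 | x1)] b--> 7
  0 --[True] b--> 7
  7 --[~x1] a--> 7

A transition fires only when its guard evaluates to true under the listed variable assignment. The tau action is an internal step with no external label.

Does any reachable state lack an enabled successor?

Answer: DEADLOCK-FREE

Working:
R = {0,7}
  0: b→7  [1 out]
  7: a→7  [1 out]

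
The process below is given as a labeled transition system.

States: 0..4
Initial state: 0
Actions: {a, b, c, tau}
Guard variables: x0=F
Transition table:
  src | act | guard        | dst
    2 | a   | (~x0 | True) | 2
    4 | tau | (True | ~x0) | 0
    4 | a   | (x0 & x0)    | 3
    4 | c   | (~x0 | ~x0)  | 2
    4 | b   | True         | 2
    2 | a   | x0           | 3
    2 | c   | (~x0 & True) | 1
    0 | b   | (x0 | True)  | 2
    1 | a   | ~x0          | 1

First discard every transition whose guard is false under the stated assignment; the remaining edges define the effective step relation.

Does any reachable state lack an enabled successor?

Reach set: {0,1,2}
  0: b→2  [deg 1]
  1: a→1  [deg 1]
  2: a→2  c→1  [deg 2]

Answer: DEADLOCK-FREE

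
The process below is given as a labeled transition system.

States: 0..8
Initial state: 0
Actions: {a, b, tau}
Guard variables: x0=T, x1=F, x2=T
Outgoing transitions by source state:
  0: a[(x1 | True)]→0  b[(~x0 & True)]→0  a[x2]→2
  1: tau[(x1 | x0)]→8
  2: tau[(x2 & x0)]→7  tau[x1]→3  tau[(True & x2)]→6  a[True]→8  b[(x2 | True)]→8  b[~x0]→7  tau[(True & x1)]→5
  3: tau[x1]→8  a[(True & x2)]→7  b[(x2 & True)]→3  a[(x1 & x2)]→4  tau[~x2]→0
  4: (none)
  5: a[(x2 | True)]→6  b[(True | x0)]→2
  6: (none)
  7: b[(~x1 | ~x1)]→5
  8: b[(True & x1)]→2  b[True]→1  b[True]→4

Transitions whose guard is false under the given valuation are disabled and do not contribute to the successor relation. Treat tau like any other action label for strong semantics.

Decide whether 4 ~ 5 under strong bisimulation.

Answer: NOT BISIMILAR

Analysis:
Bisimulation quotient by refinement:
  π0 = {{0,1,2,3,4,5,6,7,8}}
  π1 = {{0},{1},{2},{3,5},{4,6},{7,8}}
  π2 = {{0},{1},{2},{3},{4,6},{5},{7},{8}}
stable after 3 split(s): 8 block(s)
class of 4: {4,6}; class of 5: {5}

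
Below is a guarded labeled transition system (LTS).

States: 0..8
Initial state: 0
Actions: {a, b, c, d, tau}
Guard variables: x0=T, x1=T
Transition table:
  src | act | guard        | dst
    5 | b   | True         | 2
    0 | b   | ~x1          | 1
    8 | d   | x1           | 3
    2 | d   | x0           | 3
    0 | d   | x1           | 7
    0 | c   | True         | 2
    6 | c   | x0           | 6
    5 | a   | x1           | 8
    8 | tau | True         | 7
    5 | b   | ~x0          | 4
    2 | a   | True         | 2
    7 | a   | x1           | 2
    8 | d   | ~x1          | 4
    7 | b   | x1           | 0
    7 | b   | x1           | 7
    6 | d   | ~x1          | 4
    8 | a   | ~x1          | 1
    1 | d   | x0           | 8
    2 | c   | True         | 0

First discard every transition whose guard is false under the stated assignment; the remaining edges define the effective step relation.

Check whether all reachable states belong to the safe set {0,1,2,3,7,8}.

Answer: INVARIANT HOLDS

Working:
Inv-set: {0,1,2,3,7,8}
Reachable = {0,2,3,7}
  0: ok
  2: ok
  3: ok
  7: ok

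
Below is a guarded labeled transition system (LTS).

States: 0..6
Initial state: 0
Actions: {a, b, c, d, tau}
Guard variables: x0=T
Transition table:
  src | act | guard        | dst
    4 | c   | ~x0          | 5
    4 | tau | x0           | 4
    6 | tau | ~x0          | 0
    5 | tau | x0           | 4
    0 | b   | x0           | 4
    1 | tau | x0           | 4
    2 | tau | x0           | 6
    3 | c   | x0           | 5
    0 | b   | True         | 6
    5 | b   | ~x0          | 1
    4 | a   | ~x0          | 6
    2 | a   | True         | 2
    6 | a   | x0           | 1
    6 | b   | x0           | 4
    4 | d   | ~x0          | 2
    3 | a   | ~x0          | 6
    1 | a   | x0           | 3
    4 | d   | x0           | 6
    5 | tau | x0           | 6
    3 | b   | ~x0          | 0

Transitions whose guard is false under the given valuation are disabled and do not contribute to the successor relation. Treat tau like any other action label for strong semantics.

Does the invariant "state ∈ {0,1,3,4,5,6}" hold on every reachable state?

Answer: INVARIANT HOLDS

Working:
Allowed set {0,1,3,4,5,6}
Reach set: {0,1,3,4,5,6}
  0: ok
  1: ok
  3: ok
  4: ok
  5: ok
  6: ok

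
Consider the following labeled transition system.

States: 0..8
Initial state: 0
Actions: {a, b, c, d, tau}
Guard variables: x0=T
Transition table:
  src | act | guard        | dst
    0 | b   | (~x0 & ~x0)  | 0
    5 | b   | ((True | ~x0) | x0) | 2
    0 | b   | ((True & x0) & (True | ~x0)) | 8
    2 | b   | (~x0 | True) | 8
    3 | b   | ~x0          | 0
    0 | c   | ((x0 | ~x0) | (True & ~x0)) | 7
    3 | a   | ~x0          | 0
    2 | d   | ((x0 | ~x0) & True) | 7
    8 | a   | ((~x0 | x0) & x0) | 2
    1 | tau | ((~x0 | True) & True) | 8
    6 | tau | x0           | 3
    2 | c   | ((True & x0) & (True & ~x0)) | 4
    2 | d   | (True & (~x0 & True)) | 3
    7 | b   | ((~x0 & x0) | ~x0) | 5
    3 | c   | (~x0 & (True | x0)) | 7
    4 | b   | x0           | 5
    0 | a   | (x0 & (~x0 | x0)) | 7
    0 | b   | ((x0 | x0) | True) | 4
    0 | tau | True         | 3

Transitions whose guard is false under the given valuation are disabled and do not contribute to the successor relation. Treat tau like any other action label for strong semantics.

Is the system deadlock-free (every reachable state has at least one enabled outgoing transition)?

Answer: DEADLOCK at state 3

Analysis:
Reach set: {0,2,3,4,5,7,8}
  0: a→7  b→4  b→8  c→7  tau→3  [deg 5]
  2: b→8  d→7  [deg 2]
  3: ∅  [no exit]
  4: b→5  [deg 1]
  5: b→2  [deg 1]
  7: ∅  [no exit]
  8: a→2  [deg 1]
witness 3: tau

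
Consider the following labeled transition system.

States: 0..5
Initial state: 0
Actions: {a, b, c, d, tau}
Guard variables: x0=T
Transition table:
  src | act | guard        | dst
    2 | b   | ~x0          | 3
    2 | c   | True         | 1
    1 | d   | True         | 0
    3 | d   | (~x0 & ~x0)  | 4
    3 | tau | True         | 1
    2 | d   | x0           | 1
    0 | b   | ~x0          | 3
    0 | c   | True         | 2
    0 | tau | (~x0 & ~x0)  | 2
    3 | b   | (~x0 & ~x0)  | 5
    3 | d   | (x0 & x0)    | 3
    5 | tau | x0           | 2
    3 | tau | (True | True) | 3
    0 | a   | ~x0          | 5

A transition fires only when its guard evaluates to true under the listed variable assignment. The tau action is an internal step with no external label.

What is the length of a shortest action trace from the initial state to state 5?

Answer: UNREACHABLE

Analysis:
Breadth-first toward 5:
  depth 0: {0}
  depth 1: {2}
  depth 2: {1}
5 never appears.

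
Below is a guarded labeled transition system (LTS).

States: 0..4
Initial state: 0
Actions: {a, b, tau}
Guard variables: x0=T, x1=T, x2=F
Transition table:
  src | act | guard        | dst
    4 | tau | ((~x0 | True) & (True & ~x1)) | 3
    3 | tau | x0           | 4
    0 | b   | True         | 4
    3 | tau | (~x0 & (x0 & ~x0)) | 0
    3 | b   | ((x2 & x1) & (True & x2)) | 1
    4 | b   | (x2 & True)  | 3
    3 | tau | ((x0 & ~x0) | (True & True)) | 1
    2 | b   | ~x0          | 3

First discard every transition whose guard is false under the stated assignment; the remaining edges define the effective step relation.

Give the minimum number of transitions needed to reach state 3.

Answer: UNREACHABLE

Analysis:
BFS to 3:
  depth 0: {0}
  depth 1: {4}
3 never appears.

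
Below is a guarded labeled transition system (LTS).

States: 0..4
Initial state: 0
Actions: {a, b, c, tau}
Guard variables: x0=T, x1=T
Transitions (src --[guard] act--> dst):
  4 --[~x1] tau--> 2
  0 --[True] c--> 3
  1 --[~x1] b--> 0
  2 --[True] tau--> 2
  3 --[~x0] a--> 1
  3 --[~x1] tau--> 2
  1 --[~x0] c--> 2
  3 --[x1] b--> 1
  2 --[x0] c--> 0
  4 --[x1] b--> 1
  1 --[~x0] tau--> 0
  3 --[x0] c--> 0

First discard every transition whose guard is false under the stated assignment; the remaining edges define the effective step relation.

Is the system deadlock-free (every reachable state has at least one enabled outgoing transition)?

Answer: DEADLOCK at state 1

Working:
Reachable = {0,1,3}
  0: c→3  [1 exit(s)]
  1: ∅  [deadlock]
  3: b→1  c→0  [2 exit(s)]
Path to 1: c·b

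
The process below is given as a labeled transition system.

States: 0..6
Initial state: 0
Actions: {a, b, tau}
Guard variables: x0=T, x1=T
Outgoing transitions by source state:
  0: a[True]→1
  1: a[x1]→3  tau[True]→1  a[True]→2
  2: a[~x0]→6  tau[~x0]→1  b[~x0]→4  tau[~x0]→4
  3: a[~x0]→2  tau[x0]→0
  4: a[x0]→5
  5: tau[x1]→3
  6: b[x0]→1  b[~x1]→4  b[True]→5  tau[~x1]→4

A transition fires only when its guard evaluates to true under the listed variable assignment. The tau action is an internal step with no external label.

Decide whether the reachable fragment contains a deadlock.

Reachable = {0,1,2,3}
  0: a→1  [1 exit(s)]
  1: a→2  a→3  tau→1  [3 exit(s)]
  2: ∅  [no exit]
  3: tau→0  [1 exit(s)]
witness 2: a·a

Answer: DEADLOCK at state 2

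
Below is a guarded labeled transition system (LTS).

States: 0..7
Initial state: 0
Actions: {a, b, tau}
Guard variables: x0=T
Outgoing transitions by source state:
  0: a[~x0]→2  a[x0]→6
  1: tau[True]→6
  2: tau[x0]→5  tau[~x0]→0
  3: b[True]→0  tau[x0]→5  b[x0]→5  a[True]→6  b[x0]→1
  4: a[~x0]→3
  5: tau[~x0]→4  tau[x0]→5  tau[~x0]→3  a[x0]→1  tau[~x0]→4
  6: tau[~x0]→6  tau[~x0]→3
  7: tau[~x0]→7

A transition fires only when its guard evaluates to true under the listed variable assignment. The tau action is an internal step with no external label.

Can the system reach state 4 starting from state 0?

Answer: UNREACHABLE

Trace:
After dropping false guards: 10 live edges.
Layer 0: {0}
Layer 1: {6}  now seen {0,6}
R = {0,6}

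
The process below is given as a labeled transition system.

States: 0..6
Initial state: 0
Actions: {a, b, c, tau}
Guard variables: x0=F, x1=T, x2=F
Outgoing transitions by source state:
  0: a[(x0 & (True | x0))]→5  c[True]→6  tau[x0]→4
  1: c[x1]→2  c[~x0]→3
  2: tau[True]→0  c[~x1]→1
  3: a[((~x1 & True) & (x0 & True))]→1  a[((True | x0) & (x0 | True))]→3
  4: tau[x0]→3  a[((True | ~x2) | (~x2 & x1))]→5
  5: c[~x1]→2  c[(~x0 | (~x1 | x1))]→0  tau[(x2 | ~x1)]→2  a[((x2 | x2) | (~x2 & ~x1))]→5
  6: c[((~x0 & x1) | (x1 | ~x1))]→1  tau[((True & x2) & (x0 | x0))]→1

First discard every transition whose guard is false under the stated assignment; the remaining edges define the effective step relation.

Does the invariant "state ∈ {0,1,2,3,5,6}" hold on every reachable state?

Allowed set {0,1,2,3,5,6}
Reach set: {0,1,2,3,6}
  0: ✓
  1: ✓
  2: ✓
  3: ✓
  6: ✓

Answer: INVARIANT HOLDS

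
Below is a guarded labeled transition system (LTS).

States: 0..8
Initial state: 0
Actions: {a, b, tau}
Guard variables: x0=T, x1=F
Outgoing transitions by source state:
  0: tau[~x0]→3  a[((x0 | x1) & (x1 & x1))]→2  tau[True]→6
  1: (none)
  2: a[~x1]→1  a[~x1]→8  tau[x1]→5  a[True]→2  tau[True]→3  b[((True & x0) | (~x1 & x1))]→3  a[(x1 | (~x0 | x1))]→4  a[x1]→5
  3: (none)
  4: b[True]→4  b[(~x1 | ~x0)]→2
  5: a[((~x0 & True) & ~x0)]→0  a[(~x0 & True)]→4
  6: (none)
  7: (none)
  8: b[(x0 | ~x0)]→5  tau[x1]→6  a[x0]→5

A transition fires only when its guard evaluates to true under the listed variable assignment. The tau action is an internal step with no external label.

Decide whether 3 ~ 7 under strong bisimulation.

Answer: BISIMILAR

Analysis:
Refine partition for ~:
  P[0] = {{0,1,2,3,4,5,6,7,8}}
  P[1] = {{0},{1,3,5,6,7},{2},{4},{8}}
5 equivalence class(es) (converged in 2)
3∈{1,3,5,6,7}, 7∈{1,3,5,6,7}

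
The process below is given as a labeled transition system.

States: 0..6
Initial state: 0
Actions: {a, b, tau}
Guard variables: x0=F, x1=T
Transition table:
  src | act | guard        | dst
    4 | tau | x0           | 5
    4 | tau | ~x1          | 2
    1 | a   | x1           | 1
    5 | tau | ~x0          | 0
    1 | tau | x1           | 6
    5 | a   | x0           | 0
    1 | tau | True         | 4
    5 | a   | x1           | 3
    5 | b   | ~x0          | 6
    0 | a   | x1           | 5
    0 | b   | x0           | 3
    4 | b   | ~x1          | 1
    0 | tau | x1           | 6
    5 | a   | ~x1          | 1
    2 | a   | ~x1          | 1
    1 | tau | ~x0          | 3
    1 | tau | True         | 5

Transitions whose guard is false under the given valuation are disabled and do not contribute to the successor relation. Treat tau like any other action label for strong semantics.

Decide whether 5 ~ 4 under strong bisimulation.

Compute ~ classes (split until stable):
  P[0] = {{0,1,2,3,4,5,6}}
  P[1] = {{0,1},{2,3,4,6},{5}}
  P[2] = {{0},{1},{2,3,4,6},{5}}
Fixed point at round 3; 4 class(es).
5∈{5}, 4∈{2,3,4,6}

Answer: NOT BISIMILAR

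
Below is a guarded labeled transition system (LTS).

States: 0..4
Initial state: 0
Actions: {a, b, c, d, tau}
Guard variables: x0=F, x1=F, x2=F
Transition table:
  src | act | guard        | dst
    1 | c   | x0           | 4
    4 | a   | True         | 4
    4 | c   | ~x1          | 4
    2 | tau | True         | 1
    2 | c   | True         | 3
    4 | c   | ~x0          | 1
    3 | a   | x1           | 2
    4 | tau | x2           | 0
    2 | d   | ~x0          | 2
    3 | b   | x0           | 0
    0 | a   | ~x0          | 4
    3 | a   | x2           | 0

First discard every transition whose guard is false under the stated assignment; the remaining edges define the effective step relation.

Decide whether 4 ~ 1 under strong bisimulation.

Bisimulation quotient by refinement:
  P[0] = {{0,1,2,3,4}}
  P[1] = {{0},{1,3},{2},{4}}
Fixed point at round 2; 4 class(es).
[4]={4}  [1]={1,3}

Answer: NOT BISIMILAR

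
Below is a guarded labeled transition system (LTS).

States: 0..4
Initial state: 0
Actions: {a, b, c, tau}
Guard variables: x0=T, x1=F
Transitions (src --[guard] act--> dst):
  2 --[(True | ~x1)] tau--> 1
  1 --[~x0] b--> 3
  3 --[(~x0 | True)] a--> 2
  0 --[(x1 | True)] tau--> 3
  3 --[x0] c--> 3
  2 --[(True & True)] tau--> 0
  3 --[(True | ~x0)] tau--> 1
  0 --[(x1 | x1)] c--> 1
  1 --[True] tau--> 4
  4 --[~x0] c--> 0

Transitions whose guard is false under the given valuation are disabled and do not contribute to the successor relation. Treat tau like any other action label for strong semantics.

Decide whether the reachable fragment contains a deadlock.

Answer: DEADLOCK at state 4

Analysis:
Reach set: {0,1,2,3,4}
  0: tau→3  [deg 1]
  1: tau→4  [deg 1]
  2: tau→0  tau→1  [deg 2]
  3: a→2  c→3  tau→1  [deg 3]
  4: ∅  [deadlock]
Path to 4: tau·tau·tau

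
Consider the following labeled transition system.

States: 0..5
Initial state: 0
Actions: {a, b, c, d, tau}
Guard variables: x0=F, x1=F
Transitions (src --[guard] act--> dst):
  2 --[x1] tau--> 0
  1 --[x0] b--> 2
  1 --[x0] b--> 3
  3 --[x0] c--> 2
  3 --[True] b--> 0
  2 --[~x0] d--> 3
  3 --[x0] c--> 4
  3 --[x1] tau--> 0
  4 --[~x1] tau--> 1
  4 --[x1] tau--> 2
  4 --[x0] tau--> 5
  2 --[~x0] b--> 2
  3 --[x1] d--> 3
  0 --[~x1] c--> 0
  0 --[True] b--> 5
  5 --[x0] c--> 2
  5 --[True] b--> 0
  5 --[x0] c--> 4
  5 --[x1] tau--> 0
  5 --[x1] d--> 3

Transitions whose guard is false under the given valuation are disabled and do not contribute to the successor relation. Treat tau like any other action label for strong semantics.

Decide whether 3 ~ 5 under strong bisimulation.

Compute ~ classes (split until stable):
  round 0: {{0,1,2,3,4,5}}
  round 1: {{0},{1},{2},{3,5},{4}}
5 equivalence class(es) (converged in 2)
class of 3: {3,5}; class of 5: {3,5}

Answer: BISIMILAR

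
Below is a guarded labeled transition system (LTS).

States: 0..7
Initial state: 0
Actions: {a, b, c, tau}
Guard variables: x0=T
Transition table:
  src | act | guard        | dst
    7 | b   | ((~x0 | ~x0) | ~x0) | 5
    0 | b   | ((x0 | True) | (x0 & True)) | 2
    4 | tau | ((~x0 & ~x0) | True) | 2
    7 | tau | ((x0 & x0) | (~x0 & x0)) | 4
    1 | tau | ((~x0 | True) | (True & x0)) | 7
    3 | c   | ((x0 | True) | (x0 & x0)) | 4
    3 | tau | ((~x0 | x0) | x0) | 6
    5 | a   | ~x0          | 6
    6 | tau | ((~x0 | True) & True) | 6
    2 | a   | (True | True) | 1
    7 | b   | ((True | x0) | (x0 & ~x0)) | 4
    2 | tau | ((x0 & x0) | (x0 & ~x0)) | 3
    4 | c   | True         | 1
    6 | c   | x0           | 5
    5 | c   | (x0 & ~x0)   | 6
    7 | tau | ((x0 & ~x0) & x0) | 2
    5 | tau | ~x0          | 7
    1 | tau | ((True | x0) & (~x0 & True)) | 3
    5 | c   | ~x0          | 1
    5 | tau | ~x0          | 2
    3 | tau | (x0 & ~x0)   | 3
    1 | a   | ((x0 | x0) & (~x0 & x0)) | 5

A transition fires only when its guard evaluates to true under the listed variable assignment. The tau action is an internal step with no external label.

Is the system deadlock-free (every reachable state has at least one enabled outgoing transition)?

Answer: DEADLOCK at state 5

Trace:
R = {0,1,2,3,4,5,6,7}
  0: b→2  [1 out]
  1: tau→7  [1 out]
  2: a→1  tau→3  [2 out]
  3: c→4  tau→6  [2 out]
  4: c→1  tau→2  [2 out]
  5: ∅  [no exit]
  6: c→5  tau→6  [2 out]
  7: b→4  tau→4  [2 out]
trace reaching 5: b·tau·tau·c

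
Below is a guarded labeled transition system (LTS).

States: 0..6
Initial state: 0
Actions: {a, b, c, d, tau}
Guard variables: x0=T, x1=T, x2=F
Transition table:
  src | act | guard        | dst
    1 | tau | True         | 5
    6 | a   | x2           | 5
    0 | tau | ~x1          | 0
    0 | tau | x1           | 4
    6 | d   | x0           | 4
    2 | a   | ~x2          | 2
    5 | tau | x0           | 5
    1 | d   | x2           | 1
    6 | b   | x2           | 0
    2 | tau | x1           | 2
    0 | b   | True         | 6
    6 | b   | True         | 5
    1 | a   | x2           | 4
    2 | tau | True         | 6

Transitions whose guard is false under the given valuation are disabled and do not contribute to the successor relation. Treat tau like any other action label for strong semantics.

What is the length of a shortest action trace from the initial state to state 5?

Answer: 2

Trace:
BFS to 5:
  Layer 0: {0}
  Layer 1: {4,6}
  Layer 2: {5}
first hit 5 at d=2 via b·b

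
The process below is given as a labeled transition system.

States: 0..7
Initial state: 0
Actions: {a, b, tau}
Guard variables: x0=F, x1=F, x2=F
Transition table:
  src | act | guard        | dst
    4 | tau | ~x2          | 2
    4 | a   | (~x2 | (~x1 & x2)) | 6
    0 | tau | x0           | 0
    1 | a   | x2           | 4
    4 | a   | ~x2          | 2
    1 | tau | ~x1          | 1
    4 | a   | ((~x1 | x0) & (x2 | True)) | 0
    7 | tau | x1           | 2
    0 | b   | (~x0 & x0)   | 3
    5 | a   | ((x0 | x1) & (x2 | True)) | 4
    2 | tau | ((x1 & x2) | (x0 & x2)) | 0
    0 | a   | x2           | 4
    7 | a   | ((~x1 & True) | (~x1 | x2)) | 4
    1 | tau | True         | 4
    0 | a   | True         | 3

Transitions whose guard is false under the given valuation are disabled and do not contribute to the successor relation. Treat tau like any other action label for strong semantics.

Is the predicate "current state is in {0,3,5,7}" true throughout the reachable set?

Inv-set: {0,3,5,7}
Reach set: {0,3}
  0: ok
  3: ok

Answer: INVARIANT HOLDS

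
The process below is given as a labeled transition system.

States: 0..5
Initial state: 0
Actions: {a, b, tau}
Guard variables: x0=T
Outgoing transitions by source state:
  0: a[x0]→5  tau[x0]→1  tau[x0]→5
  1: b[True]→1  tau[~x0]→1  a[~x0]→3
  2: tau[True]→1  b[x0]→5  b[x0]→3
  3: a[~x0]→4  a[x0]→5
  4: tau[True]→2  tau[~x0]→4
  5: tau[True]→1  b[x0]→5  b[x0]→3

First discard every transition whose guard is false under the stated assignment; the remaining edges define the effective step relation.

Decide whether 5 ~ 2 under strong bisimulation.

Bisimulation quotient by refinement:
  π0 = {{0,1,2,3,4,5}}
  π1 = {{0},{1},{2,5},{3},{4}}
Fixed point at round 2; 5 class(es).
class of 5: {2,5}; class of 2: {2,5}

Answer: BISIMILAR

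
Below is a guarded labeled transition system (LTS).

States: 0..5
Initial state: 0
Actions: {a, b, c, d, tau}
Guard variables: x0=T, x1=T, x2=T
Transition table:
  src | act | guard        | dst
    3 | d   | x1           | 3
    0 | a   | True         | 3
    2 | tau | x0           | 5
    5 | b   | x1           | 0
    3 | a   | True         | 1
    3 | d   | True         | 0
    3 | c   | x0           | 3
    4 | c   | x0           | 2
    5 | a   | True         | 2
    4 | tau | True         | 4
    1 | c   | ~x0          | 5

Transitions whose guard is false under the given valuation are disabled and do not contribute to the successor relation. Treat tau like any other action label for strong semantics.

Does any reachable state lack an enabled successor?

Answer: DEADLOCK at state 1

Trace:
R = {0,1,3}
  0: a→3  [1 out]
  1: ∅  [STUCK]
  3: a→1  c→3  d→0  d→3  [4 out]
witness 1: a·a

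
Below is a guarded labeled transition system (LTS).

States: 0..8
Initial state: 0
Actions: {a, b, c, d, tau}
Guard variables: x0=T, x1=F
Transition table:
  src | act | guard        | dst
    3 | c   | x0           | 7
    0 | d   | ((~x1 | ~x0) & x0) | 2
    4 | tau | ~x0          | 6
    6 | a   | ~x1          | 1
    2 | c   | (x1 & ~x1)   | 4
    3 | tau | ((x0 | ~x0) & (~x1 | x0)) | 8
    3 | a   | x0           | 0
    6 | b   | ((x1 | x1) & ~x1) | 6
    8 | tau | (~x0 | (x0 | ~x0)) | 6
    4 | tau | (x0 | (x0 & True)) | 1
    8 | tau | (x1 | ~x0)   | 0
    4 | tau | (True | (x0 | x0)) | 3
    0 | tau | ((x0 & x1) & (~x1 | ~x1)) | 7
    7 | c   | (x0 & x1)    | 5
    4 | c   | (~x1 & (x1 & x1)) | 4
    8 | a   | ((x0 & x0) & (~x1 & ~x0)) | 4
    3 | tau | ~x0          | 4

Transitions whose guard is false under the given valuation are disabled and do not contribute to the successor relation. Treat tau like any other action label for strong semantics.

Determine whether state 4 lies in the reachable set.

Answer: UNREACHABLE

Analysis:
8 transition(s) survive guard evaluation.
Layer 0: {0}
Layer 1: {2}  cumulative {0,2}
Reachable = {0,2}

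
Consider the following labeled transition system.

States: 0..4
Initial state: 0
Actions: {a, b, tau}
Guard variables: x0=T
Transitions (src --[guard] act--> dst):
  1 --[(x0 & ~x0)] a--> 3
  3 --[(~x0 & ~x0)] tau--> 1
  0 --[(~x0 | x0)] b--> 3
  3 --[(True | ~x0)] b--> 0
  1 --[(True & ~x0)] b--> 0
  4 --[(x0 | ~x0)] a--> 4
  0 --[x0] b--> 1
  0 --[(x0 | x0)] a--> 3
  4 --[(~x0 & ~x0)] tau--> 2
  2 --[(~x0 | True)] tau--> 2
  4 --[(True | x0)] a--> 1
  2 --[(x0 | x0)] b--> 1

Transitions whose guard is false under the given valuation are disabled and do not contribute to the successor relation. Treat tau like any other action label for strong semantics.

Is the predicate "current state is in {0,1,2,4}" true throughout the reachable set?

Answer: INVARIANT VIOLATED at state 3

Working:
Inv-set: {0,1,2,4}
Reach set: {0,1,3}
  0: ok
  1: ok
  3: VIOLATES
reach 3 via b — violates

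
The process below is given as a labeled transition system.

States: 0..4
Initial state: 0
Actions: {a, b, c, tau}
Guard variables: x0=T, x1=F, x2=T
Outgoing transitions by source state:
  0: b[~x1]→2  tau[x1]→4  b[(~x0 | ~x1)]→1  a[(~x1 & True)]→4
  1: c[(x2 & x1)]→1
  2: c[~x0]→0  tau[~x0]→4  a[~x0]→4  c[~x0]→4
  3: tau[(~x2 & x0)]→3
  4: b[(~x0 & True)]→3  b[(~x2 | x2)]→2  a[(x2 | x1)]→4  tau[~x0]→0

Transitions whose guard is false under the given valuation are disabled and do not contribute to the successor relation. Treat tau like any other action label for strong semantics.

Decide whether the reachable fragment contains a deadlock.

Reach set: {0,1,2,4}
  0: a→4  b→1  b→2  [3 exit(s)]
  1: ∅  [STUCK]
  2: ∅  [STUCK]
  4: a→4  b→2  [2 exit(s)]
witness 1: b

Answer: DEADLOCK at state 1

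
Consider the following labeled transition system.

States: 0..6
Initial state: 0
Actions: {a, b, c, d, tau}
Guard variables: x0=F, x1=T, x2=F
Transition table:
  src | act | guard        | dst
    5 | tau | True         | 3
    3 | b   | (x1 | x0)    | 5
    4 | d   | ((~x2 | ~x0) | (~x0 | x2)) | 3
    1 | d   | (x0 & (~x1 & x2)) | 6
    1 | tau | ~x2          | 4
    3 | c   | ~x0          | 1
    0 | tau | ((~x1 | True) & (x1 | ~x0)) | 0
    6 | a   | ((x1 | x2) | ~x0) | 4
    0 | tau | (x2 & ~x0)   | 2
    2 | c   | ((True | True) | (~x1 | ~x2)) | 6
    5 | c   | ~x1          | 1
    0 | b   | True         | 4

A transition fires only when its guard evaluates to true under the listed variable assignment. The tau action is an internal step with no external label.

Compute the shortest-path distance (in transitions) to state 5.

Breadth-first toward 5:
  Layer 0: {0}
  Layer 1: {4}
  Layer 2: {3}
  Layer 3: {1,5}
5 enters at depth 3; path b·d·b

Answer: 3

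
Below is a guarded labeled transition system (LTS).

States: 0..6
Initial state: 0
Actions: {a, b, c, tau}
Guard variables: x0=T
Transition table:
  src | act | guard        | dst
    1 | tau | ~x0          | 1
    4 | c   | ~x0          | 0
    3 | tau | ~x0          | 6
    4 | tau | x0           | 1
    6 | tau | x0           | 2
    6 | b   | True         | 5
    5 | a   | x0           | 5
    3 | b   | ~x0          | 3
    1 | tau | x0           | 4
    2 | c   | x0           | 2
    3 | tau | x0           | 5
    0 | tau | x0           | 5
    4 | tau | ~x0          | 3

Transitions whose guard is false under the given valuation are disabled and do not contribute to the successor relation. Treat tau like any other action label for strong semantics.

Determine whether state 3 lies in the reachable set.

Answer: UNREACHABLE

Working:
8 transition(s) survive guard evaluation.
depth 0: {0}
depth 1: {5}  now seen {0,5}
Reach set: {0,5}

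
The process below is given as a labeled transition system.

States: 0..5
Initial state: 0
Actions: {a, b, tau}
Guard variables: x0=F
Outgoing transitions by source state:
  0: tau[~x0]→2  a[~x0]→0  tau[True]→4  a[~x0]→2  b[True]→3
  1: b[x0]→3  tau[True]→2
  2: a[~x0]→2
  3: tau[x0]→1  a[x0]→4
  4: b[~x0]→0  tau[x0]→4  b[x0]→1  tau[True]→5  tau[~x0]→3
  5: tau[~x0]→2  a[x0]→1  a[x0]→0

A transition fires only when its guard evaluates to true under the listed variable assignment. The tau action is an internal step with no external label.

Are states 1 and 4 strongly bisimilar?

Refine partition for ~:
  π0 = {{0,1,2,3,4,5}}
  π1 = {{0},{1,5},{2},{3},{4}}
Fixed point at round 2; 5 class(es).
[1]={1,5}  [4]={4}

Answer: NOT BISIMILAR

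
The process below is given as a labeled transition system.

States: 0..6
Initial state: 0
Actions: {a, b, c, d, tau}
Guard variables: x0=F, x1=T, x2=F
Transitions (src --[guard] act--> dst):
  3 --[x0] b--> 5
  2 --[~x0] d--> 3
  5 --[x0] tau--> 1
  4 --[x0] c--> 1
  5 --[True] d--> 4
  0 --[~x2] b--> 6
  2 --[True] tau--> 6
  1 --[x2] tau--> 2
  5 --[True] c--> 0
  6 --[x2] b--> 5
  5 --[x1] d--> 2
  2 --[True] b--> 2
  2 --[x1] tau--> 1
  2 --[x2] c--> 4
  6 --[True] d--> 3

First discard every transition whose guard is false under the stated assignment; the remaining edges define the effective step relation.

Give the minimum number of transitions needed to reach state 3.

BFS to 3:
  Layer 0: {0}
  Layer 1: {6}
  Layer 2: {3}
3 enters at depth 2; path b·d

Answer: 2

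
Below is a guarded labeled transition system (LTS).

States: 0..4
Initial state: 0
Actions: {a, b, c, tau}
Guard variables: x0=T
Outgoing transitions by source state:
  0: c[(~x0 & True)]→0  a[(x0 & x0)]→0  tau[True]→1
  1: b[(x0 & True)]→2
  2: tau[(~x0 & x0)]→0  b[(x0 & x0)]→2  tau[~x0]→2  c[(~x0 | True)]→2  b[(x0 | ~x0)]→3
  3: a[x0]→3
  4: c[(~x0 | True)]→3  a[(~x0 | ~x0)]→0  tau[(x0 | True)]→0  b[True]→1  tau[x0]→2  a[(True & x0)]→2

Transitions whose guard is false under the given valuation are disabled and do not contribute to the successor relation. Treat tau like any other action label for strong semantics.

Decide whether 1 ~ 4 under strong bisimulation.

Refine partition for ~:
  P[0] = {{0,1,2,3,4}}
  P[1] = {{0},{1},{2},{3},{4}}
5 equivalence class(es) (converged in 2)
[1]={1}  [4]={4}

Answer: NOT BISIMILAR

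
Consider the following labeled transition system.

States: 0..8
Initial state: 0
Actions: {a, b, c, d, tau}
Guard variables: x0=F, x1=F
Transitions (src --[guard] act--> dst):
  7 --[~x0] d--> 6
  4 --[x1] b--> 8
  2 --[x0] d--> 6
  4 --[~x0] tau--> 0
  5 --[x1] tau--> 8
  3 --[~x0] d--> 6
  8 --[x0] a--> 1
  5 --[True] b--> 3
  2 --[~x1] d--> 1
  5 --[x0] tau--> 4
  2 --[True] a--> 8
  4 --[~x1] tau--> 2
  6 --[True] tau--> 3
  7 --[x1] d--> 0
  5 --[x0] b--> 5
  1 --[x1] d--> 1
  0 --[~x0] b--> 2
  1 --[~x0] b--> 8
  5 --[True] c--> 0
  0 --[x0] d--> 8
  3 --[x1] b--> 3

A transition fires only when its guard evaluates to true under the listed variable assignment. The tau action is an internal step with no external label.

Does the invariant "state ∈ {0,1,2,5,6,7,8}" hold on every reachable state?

Safe = {0,1,2,5,6,7,8}
Reachable = {0,1,2,8}
  0: ok
  1: ok
  2: ok
  8: ok

Answer: INVARIANT HOLDS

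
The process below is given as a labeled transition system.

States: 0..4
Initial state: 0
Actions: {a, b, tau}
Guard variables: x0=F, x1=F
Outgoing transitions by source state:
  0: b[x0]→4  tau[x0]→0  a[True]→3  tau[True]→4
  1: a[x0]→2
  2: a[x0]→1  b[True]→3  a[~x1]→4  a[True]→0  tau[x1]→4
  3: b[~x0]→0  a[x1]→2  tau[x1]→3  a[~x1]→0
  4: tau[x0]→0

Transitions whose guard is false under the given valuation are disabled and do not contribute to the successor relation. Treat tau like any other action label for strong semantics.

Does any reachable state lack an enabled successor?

Reachable = {0,3,4}
  0: a→3  tau→4  [2 exit(s)]
  3: a→0  b→0  [2 exit(s)]
  4: ∅  [no exit]
witness 4: tau

Answer: DEADLOCK at state 4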